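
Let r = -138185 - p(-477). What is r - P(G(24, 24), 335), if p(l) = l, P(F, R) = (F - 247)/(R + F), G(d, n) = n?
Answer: -49436949/359 ≈ -1.3771e+5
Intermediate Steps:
P(F, R) = (-247 + F)/(F + R)
r = -137708 (r = -138185 - 1*(-477) = -138185 + 477 = -137708)
r - P(G(24, 24), 335) = -137708 - (-247 + 24)/(24 + 335) = -137708 - (-223)/359 = -137708 - 1*(-223/359) = -137708 + 223/359 = -49436949/359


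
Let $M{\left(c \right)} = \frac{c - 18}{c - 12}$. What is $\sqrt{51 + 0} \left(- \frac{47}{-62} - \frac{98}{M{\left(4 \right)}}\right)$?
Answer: $- \frac{3425 \sqrt{51}}{62} \approx -394.51$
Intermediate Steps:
$M{\left(c \right)} = \frac{-18 + c}{-12 + c}$
$\sqrt{51 + 0} \left(- \frac{47}{-62} - \frac{98}{M{\left(4 \right)}}\right) = \sqrt{51 + 0} \left(- \frac{47}{-62} - \frac{98}{\frac{1}{-12 + 4} \left(-18 + 4\right)}\right) = \sqrt{51} \left(\left(-47\right) \left(- \frac{1}{62}\right) - \frac{98}{\frac{1}{-8} \left(-14\right)}\right) = \sqrt{51} \left(\frac{47}{62} - \frac{98}{\left(- \frac{1}{8}\right) \left(-14\right)}\right) = \sqrt{51} \left(\frac{47}{62} - \frac{98}{\frac{7}{4}}\right) = \sqrt{51} \left(\frac{47}{62} - 56\right) = \sqrt{51} \left(- \frac{3425}{62}\right) = - \frac{3425 \sqrt{51}}{62}$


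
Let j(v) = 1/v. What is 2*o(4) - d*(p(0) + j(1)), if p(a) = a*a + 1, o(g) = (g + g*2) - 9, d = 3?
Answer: 0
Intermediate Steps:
o(g) = -9 + 3*g (o(g) = (g + 2*g) - 9 = 3*g - 9 = -9 + 3*g)
p(a) = 1 + a² (p(a) = a² + 1 = 1 + a²)
2*o(4) - d*(p(0) + j(1)) = 2*(-9 + 3*4) - 3*((1 + 0²) + 1/1) = 2*(-9 + 12) - 3*((1 + 0) + 1) = 2*3 - 3*(1 + 1) = 6 - 3*2 = 6 - 1*6 = 6 - 6 = 0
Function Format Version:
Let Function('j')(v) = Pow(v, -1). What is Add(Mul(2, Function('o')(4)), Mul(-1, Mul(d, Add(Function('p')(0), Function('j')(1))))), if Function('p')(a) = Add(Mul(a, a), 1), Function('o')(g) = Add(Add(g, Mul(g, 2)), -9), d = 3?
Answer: 0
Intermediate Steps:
Function('o')(g) = Add(-9, Mul(3, g)) (Function('o')(g) = Add(Add(g, Mul(2, g)), -9) = Add(Mul(3, g), -9) = Add(-9, Mul(3, g)))
Function('p')(a) = Add(1, Pow(a, 2)) (Function('p')(a) = Add(Pow(a, 2), 1) = Add(1, Pow(a, 2)))
Add(Mul(2, Function('o')(4)), Mul(-1, Mul(d, Add(Function('p')(0), Function('j')(1))))) = Add(Mul(2, Add(-9, Mul(3, 4))), Mul(-1, Mul(3, Add(Add(1, Pow(0, 2)), Pow(1, -1))))) = Add(Mul(2, Add(-9, 12)), Mul(-1, Mul(3, Add(Add(1, 0), 1)))) = Add(Mul(2, 3), Mul(-1, Mul(3, Add(1, 1)))) = Add(6, Mul(-1, Mul(3, 2))) = Add(6, Mul(-1, 6)) = Add(6, -6) = 0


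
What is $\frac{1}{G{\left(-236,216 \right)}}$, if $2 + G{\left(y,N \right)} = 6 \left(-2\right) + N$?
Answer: $\frac{1}{202} \approx 0.0049505$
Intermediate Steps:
$G{\left(y,N \right)} = -14 + N$ ($G{\left(y,N \right)} = -2 + \left(6 \left(-2\right) + N\right) = -2 + \left(-12 + N\right) = -14 + N$)
$\frac{1}{G{\left(-236,216 \right)}} = \frac{1}{-14 + 216} = \frac{1}{202}$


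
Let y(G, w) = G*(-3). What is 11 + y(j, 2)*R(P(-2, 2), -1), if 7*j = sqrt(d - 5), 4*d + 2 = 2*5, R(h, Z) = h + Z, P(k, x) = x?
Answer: 11 - 3*I*sqrt(3)/7 ≈ 11.0 - 0.74231*I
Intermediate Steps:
R(h, Z) = Z + h
d = 2 (d = -1/2 + (2*5)/4 = -1/2 + (1/4)*10 = -1/2 + 5/2 = 2)
j = I*sqrt(3)/7 (j = sqrt(2 - 5)/7 = sqrt(-3)/7 = (I*sqrt(3))/7 = I*sqrt(3)/7 ≈ 0.24744*I)
y(G, w) = -3*G
11 + y(j, 2)*R(P(-2, 2), -1) = 11 + (-3*I*sqrt(3)/7)*(-1 + 2) = 11 - 3*I*sqrt(3)/7*1 = 11 - 3*I*sqrt(3)/7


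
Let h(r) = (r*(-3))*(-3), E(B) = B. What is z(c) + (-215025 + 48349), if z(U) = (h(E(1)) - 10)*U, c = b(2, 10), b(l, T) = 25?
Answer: -166701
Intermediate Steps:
c = 25
h(r) = 9*r (h(r) = -3*r*(-3) = 9*r)
z(U) = -U (z(U) = (9*1 - 10)*U = (9 - 10)*U = -U)
z(c) + (-215025 + 48349) = -1*25 + (-215025 + 48349) = -25 - 166676 = -166701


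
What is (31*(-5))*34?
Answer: -5270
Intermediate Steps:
(31*(-5))*34 = -155*34 = -5270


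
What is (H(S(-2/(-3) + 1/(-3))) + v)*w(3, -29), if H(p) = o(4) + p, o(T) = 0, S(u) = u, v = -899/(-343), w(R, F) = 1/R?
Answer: 3040/3087 ≈ 0.98477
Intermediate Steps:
v = 899/343 (v = -899*(-1/343) = 899/343 ≈ 2.6210)
H(p) = p (H(p) = 0 + p = p)
(H(S(-2/(-3) + 1/(-3))) + v)*w(3, -29) = ((-2/(-3) + 1/(-3)) + 899/343)/3 = ((-2*(-⅓) + 1*(-⅓)) + 899/343)*(⅓) = ((⅔ - ⅓) + 899/343)*(⅓) = (⅓ + 899/343)*(⅓) = (3040/1029)*(⅓) = 3040/3087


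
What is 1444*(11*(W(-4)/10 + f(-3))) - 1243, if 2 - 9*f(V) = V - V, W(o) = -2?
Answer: -40051/45 ≈ -890.02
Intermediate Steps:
f(V) = 2/9 (f(V) = 2/9 - (V - V)/9 = 2/9 - 1/9*0 = 2/9 + 0 = 2/9)
1444*(11*(W(-4)/10 + f(-3))) - 1243 = 1444*(11*(-2/10 + 2/9)) - 1243 = 1444*(11*(-2*1/10 + 2/9)) - 1243 = 1444*(11*(-1/5 + 2/9)) - 1243 = 1444*(11*(1/45)) - 1243 = 1444*(11/45) - 1243 = 15884/45 - 1243 = -40051/45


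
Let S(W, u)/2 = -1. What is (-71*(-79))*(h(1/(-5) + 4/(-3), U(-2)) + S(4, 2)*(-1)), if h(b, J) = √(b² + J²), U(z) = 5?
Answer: 11218 + 5609*√6154/15 ≈ 40552.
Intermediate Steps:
S(W, u) = -2 (S(W, u) = 2*(-1) = -2)
h(b, J) = √(J² + b²)
(-71*(-79))*(h(1/(-5) + 4/(-3), U(-2)) + S(4, 2)*(-1)) = (-71*(-79))*(√(5² + (1/(-5) + 4/(-3))²) - 2*(-1)) = 5609*(√(25 + (1*(-⅕) + 4*(-⅓))²) + 2) = 5609*(√(25 + (-⅕ - 4/3)²) + 2) = 5609*(√(25 + (-23/15)²) + 2) = 5609*(√(25 + 529/225) + 2) = 5609*(√(6154/225) + 2) = 5609*(√6154/15 + 2) = 5609*(2 + √6154/15) = 11218 + 5609*√6154/15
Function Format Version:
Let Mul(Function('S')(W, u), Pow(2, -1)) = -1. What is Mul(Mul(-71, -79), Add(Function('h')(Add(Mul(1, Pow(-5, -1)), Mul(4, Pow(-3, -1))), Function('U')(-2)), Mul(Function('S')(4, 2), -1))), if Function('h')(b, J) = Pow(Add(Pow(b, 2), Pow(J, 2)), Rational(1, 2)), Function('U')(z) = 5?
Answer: Add(11218, Mul(Rational(5609, 15), Pow(6154, Rational(1, 2)))) ≈ 40552.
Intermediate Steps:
Function('S')(W, u) = -2 (Function('S')(W, u) = Mul(2, -1) = -2)
Function('h')(b, J) = Pow(Add(Pow(J, 2), Pow(b, 2)), Rational(1, 2))
Mul(Mul(-71, -79), Add(Function('h')(Add(Mul(1, Pow(-5, -1)), Mul(4, Pow(-3, -1))), Function('U')(-2)), Mul(Function('S')(4, 2), -1))) = Mul(Mul(-71, -79), Add(Pow(Add(Pow(5, 2), Pow(Add(Mul(1, Pow(-5, -1)), Mul(4, Pow(-3, -1))), 2)), Rational(1, 2)), Mul(-2, -1))) = Mul(5609, Add(Pow(Add(25, Pow(Add(Mul(1, Rational(-1, 5)), Mul(4, Rational(-1, 3))), 2)), Rational(1, 2)), 2)) = Mul(5609, Add(Pow(Add(25, Pow(Add(Rational(-1, 5), Rational(-4, 3)), 2)), Rational(1, 2)), 2)) = Mul(5609, Add(Pow(Add(25, Pow(Rational(-23, 15), 2)), Rational(1, 2)), 2)) = Mul(5609, Add(Pow(Add(25, Rational(529, 225)), Rational(1, 2)), 2)) = Mul(5609, Add(Pow(Rational(6154, 225), Rational(1, 2)), 2)) = Mul(5609, Add(Mul(Rational(1, 15), Pow(6154, Rational(1, 2))), 2)) = Mul(5609, Add(2, Mul(Rational(1, 15), Pow(6154, Rational(1, 2))))) = Add(11218, Mul(Rational(5609, 15), Pow(6154, Rational(1, 2))))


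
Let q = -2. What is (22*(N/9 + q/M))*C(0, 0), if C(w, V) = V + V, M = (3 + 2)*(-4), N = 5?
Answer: 0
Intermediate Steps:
M = -20 (M = 5*(-4) = -20)
C(w, V) = 2*V
(22*(N/9 + q/M))*C(0, 0) = (22*(5/9 - 2/(-20)))*(2*0) = (22*(5*(1/9) - 2*(-1/20)))*0 = (22*(5/9 + 1/10))*0 = (22*(59/90))*0 = (649/45)*0 = 0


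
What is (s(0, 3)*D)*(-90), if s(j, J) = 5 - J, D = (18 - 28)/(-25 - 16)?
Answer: -1800/41 ≈ -43.902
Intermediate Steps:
D = 10/41 (D = -10/(-41) = -10*(-1/41) = 10/41 ≈ 0.24390)
(s(0, 3)*D)*(-90) = ((5 - 1*3)*(10/41))*(-90) = ((5 - 3)*(10/41))*(-90) = (2*(10/41))*(-90) = (20/41)*(-90) = -1800/41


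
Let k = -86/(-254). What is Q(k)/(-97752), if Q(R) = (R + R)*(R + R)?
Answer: -1849/394160502 ≈ -4.6910e-6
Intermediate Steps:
k = 43/127 (k = -86*(-1/254) = 43/127 ≈ 0.33858)
Q(R) = 4*R**2 (Q(R) = (2*R)*(2*R) = 4*R**2)
Q(k)/(-97752) = (4*(43/127)**2)/(-97752) = (4*(1849/16129))*(-1/97752) = (7396/16129)*(-1/97752) = -1849/394160502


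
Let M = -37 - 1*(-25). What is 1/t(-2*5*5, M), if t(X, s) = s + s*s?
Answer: 1/132 ≈ 0.0075758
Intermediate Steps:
M = -12 (M = -37 + 25 = -12)
t(X, s) = s + s²
1/t(-2*5*5, M) = 1/(-12*(1 - 12)) = 1/(-12*(-11)) = 1/132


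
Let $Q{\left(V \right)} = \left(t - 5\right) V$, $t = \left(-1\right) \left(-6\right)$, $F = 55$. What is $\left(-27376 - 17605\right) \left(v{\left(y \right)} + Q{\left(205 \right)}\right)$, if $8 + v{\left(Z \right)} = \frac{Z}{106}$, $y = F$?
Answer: $- \frac{941767197}{106} \approx -8.8846 \cdot 10^{6}$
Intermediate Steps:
$y = 55$
$t = 6$
$Q{\left(V \right)} = V$ ($Q{\left(V \right)} = \left(6 - 5\right) V = 1 V = V$)
$v{\left(Z \right)} = -8 + \frac{Z}{106}$
$\left(-27376 - 17605\right) \left(v{\left(y \right)} + Q{\left(205 \right)}\right) = \left(-27376 - 17605\right) \left(\left(-8 + \frac{1}{106} \cdot 55\right) + 205\right) = \left(-27376 + \left(-24824 + 7219\right)\right) \left(\left(-8 + \frac{55}{106}\right) + 205\right) = \left(-27376 - 17605\right) \left(- \frac{793}{106} + 205\right) = \left(-44981\right) \frac{20937}{106} = - \frac{941767197}{106}$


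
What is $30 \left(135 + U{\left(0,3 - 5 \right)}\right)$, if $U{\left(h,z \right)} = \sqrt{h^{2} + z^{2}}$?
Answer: $4110$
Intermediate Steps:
$30 \left(135 + U{\left(0,3 - 5 \right)}\right) = 30 \left(135 + \sqrt{0^{2} + \left(3 - 5\right)^{2}}\right) = 30 \left(135 + \sqrt{0 + \left(3 - 5\right)^{2}}\right) = 30 \left(135 + \sqrt{0 + \left(-2\right)^{2}}\right) = 30 \left(135 + \sqrt{0 + 4}\right) = 30 \left(135 + \sqrt{4}\right) = 30 \left(135 + 2\right) = 30 \cdot 137 = 4110$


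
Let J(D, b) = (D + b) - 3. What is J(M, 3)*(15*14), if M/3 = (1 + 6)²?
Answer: 30870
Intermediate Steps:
M = 147 (M = 3*(1 + 6)² = 3*7² = 3*49 = 147)
J(D, b) = -3 + D + b
J(M, 3)*(15*14) = (-3 + 147 + 3)*(15*14) = 147*210 = 30870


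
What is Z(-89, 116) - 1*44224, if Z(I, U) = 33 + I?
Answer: -44280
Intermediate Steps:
Z(-89, 116) - 1*44224 = (33 - 89) - 1*44224 = -56 - 44224 = -44280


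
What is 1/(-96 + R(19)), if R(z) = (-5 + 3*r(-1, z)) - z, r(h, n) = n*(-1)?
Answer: -1/177 ≈ -0.0056497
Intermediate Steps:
r(h, n) = -n
R(z) = -5 - 4*z (R(z) = (-5 + 3*(-z)) - z = (-5 - 3*z) - z = -5 - 4*z)
1/(-96 + R(19)) = 1/(-96 + (-5 - 4*19)) = 1/(-96 + (-5 - 76)) = 1/(-96 - 81) = 1/(-177) = -1/177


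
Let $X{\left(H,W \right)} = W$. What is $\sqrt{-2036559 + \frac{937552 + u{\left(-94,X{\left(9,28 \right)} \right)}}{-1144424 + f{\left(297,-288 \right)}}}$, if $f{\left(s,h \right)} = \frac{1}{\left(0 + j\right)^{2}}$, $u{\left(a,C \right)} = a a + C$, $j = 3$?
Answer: $\frac{i \sqrt{216050870784539649135}}{10299815} \approx 1427.1 i$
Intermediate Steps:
$u{\left(a,C \right)} = C + a^{2}$ ($u{\left(a,C \right)} = a^{2} + C = C + a^{2}$)
$f{\left(s,h \right)} = \frac{1}{9}$ ($f{\left(s,h \right)} = \frac{1}{\left(0 + 3\right)^{2}} = \frac{1}{3^{2}} = \frac{1}{9}$)
$\sqrt{-2036559 + \frac{937552 + u{\left(-94,X{\left(9,28 \right)} \right)}}{-1144424 + f{\left(297,-288 \right)}}} = \sqrt{-2036559 + \frac{937552 + \left(28 + \left(-94\right)^{2}\right)}{-1144424 + \frac{1}{9}}} = \sqrt{-2036559 + \frac{937552 + \left(28 + 8836\right)}{- \frac{10299815}{9}}} = \sqrt{-2036559 + \left(937552 + 8864\right) \left(- \frac{9}{10299815}\right)} = \sqrt{-2036559 + 946416 \left(- \frac{9}{10299815}\right)} = \sqrt{-2036559 - \frac{8517744}{10299815}} = \sqrt{- \frac{20976189454329}{10299815}} = \frac{i \sqrt{216050870784539649135}}{10299815}$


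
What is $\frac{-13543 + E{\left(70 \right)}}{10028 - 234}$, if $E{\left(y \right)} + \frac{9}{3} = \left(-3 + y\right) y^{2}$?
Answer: $\frac{157377}{4897} \approx 32.137$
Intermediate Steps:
$E{\left(y \right)} = -3 + y^{2} \left(-3 + y\right)$ ($E{\left(y \right)} = -3 + \left(-3 + y\right) y^{2} = -3 + y^{2} \left(-3 + y\right)$)
$\frac{-13543 + E{\left(70 \right)}}{10028 - 234} = \frac{-13543 - \left(3 - 343000 + 14700\right)}{10028 - 234} = \frac{-13543 - -328297}{9794} = \left(-13543 - -328297\right) \frac{1}{9794} = \left(-13543 + 328297\right) \frac{1}{9794} = 314754 \cdot \frac{1}{9794} = \frac{157377}{4897}$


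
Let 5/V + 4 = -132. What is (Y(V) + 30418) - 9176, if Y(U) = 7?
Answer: 21249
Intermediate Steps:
V = -5/136 (V = 5/(-4 - 132) = 5/(-136) = 5*(-1/136) = -5/136 ≈ -0.036765)
(Y(V) + 30418) - 9176 = (7 + 30418) - 9176 = 30425 - 9176 = 21249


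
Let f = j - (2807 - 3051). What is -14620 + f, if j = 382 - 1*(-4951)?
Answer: -9043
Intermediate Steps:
j = 5333 (j = 382 + 4951 = 5333)
f = 5577 (f = 5333 - (2807 - 3051) = 5333 - 1*(-244) = 5333 + 244 = 5577)
-14620 + f = -14620 + 5577 = -9043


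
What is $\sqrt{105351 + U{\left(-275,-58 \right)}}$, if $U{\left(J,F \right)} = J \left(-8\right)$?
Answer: $\sqrt{107551} \approx 327.95$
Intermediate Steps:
$U{\left(J,F \right)} = - 8 J$
$\sqrt{105351 + U{\left(-275,-58 \right)}} = \sqrt{105351 - -2200} = \sqrt{105351 + 2200} = \sqrt{107551}$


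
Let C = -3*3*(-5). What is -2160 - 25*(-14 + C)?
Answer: -2935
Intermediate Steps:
C = 45 (C = -9*(-5) = 45)
-2160 - 25*(-14 + C) = -2160 - 25*(-14 + 45) = -2160 - 25*31 = -2160 - 1*775 = -2160 - 775 = -2935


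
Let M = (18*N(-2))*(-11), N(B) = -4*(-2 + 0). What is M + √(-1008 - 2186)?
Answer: -1584 + I*√3194 ≈ -1584.0 + 56.516*I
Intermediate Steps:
N(B) = 8 (N(B) = -4*(-2) = 8)
M = -1584 (M = (18*8)*(-11) = 144*(-11) = -1584)
M + √(-1008 - 2186) = -1584 + √(-1008 - 2186) = -1584 + √(-3194) = -1584 + I*√3194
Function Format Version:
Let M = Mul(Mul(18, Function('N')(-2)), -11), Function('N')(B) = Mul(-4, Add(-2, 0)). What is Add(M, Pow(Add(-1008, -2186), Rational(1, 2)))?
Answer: Add(-1584, Mul(I, Pow(3194, Rational(1, 2)))) ≈ Add(-1584.0, Mul(56.516, I))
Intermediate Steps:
Function('N')(B) = 8 (Function('N')(B) = Mul(-4, -2) = 8)
M = -1584 (M = Mul(Mul(18, 8), -11) = Mul(144, -11) = -1584)
Add(M, Pow(Add(-1008, -2186), Rational(1, 2))) = Add(-1584, Pow(Add(-1008, -2186), Rational(1, 2))) = Add(-1584, Pow(-3194, Rational(1, 2))) = Add(-1584, Mul(I, Pow(3194, Rational(1, 2))))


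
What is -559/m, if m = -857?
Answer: 559/857 ≈ 0.65228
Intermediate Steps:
-559/m = -559/(-857) = -559*(-1/857) = 559/857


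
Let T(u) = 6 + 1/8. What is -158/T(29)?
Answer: -1264/49 ≈ -25.796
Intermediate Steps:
T(u) = 49/8 (T(u) = 6 + 1/8 = 49/8)
-158/T(29) = -158/49/8 = -158*8/49 = -1264/49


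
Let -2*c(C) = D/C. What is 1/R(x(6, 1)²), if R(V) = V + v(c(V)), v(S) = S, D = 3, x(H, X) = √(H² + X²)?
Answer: 74/2735 ≈ 0.027057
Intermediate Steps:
c(C) = -3/(2*C)
R(V) = V - 3/(2*V)
1/R(x(6, 1)²) = 1/((√(6² + 1²))² - 3/(2*(6² + 1²))) = 1/((√(36 + 1))² - 3/(2*(36 + 1))) = 1/((√37)² - 3/(2*((√37)²))) = 1/(37 - 3/2/37) = 1/(37 - 3/2*1/37) = 1/(37 - 3/74) = 1/(2735/74) = 74/2735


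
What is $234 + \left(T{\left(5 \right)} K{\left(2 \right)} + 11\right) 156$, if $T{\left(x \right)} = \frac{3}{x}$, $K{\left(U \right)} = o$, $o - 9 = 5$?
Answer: $\frac{16302}{5} \approx 3260.4$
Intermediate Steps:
$o = 14$ ($o = 9 + 5 = 14$)
$K{\left(U \right)} = 14$
$234 + \left(T{\left(5 \right)} K{\left(2 \right)} + 11\right) 156 = 234 + \left(\frac{3}{5} \cdot 14 + 11\right) 156 = 234 + \left(\frac{42}{5} + 11\right) 156 = 234 + \frac{97}{5} \cdot 156 = 234 + \frac{15132}{5} = \frac{16302}{5}$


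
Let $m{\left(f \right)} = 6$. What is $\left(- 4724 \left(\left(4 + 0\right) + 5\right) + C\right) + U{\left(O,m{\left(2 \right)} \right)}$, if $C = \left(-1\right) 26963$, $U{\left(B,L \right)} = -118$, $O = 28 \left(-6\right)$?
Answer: $-69597$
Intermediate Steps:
$O = -168$
$C = -26963$
$\left(- 4724 \left(\left(4 + 0\right) + 5\right) + C\right) + U{\left(O,m{\left(2 \right)} \right)} = \left(- 4724 \left(\left(4 + 0\right) + 5\right) - 26963\right) - 118 = \left(- 4724 \left(4 + 5\right) - 26963\right) - 118 = \left(\left(-4724\right) 9 - 26963\right) - 118 = \left(-42516 - 26963\right) - 118 = -69479 - 118 = -69597$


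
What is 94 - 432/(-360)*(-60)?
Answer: 22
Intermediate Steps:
94 - 432/(-360)*(-60) = 94 - 432*(-1/360)*(-60) = 94 + (6/5)*(-60) = 94 - 72 = 22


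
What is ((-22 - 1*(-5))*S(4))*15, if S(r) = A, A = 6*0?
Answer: 0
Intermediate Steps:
A = 0
S(r) = 0
((-22 - 1*(-5))*S(4))*15 = ((-22 - 1*(-5))*0)*15 = ((-22 + 5)*0)*15 = -17*0*15 = 0*15 = 0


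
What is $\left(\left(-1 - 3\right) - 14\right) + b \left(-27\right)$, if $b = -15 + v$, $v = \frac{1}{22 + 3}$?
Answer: $\frac{9648}{25} \approx 385.92$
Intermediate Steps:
$v = \frac{1}{25} \approx 0.04$
$b = - \frac{374}{25}$ ($b = -15 + \frac{1}{25} = - \frac{374}{25} \approx -14.96$)
$\left(\left(-1 - 3\right) - 14\right) + b \left(-27\right) = \left(\left(-1 - 3\right) - 14\right) - - \frac{10098}{25} = \left(-4 - 14\right) + \frac{10098}{25} = -18 + \frac{10098}{25} = \frac{9648}{25}$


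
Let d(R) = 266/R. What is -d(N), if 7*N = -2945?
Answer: 98/155 ≈ 0.63226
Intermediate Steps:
N = -2945/7 (N = (⅐)*(-2945) = -2945/7 ≈ -420.71)
-d(N) = -266/(-2945/7) = -266*(-7)/2945 = -1*(-98/155) = 98/155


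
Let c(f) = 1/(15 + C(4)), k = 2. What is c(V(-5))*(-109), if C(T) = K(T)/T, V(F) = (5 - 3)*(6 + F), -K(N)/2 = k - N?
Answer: -109/16 ≈ -6.8125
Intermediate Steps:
K(N) = -4 + 2*N (K(N) = -2*(2 - N) = -4 + 2*N)
V(F) = 12 + 2*F (V(F) = 2*(6 + F) = 12 + 2*F)
C(T) = (-4 + 2*T)/T
c(f) = 1/16 (c(f) = 1/(15 + (2 - 4/4)) = 1/(15 + (2 - 4*¼)) = 1/(15 + (2 - 1)) = 1/(15 + 1) = 1/16)
c(V(-5))*(-109) = (1/16)*(-109) = -109/16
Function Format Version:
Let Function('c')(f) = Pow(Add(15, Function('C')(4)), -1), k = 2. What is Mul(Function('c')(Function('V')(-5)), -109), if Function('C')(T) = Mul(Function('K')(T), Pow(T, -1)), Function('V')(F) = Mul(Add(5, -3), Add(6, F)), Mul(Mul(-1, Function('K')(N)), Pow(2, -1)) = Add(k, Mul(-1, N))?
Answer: Rational(-109, 16) ≈ -6.8125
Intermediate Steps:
Function('K')(N) = Add(-4, Mul(2, N)) (Function('K')(N) = Mul(-2, Add(2, Mul(-1, N))) = Add(-4, Mul(2, N)))
Function('V')(F) = Add(12, Mul(2, F)) (Function('V')(F) = Mul(2, Add(6, F)) = Add(12, Mul(2, F)))
Function('C')(T) = Mul(Pow(T, -1), Add(-4, Mul(2, T))) (Function('C')(T) = Mul(Add(-4, Mul(2, T)), Pow(T, -1)) = Mul(Pow(T, -1), Add(-4, Mul(2, T))))
Function('c')(f) = Rational(1, 16) (Function('c')(f) = Pow(Add(15, Add(2, Mul(-4, Pow(4, -1)))), -1) = Pow(Add(15, Add(2, Mul(-4, Rational(1, 4)))), -1) = Pow(Add(15, Add(2, -1)), -1) = Pow(Add(15, 1), -1) = Pow(16, -1) = Rational(1, 16))
Mul(Function('c')(Function('V')(-5)), -109) = Mul(Rational(1, 16), -109) = Rational(-109, 16)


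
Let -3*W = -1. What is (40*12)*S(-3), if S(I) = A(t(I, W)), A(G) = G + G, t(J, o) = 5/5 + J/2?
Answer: -480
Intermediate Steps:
W = ⅓ (W = -⅓*(-1) = ⅓ ≈ 0.33333)
t(J, o) = 1 + J/2 (t(J, o) = 5*(⅕) + J*(½) = 1 + J/2)
A(G) = 2*G
S(I) = 2 + I (S(I) = 2*(1 + I/2) = 2 + I)
(40*12)*S(-3) = (40*12)*(2 - 3) = 480*(-1) = -480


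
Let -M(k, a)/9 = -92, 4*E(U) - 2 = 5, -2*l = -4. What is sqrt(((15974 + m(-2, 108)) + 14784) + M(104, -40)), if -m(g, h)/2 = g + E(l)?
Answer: sqrt(126346)/2 ≈ 177.73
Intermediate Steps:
l = 2 (l = -1/2*(-4) = 2)
E(U) = 7/4 (E(U) = 1/2 + (1/4)*5 = 1/2 + 5/4 = 7/4)
M(k, a) = 828 (M(k, a) = -9*(-92) = 828)
m(g, h) = -7/2 - 2*g (m(g, h) = -2*(g + 7/4) = -2*(7/4 + g) = -7/2 - 2*g)
sqrt(((15974 + m(-2, 108)) + 14784) + M(104, -40)) = sqrt(((15974 + (-7/2 - 2*(-2))) + 14784) + 828) = sqrt(((15974 + (-7/2 + 4)) + 14784) + 828) = sqrt(((15974 + 1/2) + 14784) + 828) = sqrt((31949/2 + 14784) + 828) = sqrt(61517/2 + 828) = sqrt(63173/2) = sqrt(126346)/2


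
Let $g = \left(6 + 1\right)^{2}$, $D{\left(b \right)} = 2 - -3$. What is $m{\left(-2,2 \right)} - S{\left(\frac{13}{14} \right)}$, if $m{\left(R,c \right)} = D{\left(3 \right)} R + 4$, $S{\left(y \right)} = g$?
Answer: $-55$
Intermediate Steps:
$D{\left(b \right)} = 5$ ($D{\left(b \right)} = 2 + 3 = 5$)
$g = 49$ ($g = 7^{2} = 49$)
$S{\left(y \right)} = 49$
$m{\left(R,c \right)} = 4 + 5 R$ ($m{\left(R,c \right)} = 5 R + 4 = 4 + 5 R$)
$m{\left(-2,2 \right)} - S{\left(\frac{13}{14} \right)} = \left(4 + 5 \left(-2\right)\right) - 49 = \left(4 - 10\right) - 49 = -6 - 49 = -55$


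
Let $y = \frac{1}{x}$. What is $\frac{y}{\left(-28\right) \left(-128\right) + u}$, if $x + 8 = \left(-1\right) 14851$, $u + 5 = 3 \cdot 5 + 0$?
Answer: $- \frac{1}{53403246} \approx -1.8725 \cdot 10^{-8}$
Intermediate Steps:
$u = 10$ ($u = -5 + \left(3 \cdot 5 + 0\right) = -5 + \left(15 + 0\right) = -5 + 15 = 10$)
$x = -14859$ ($x = -8 - 14851 = -14859$)
$y = - \frac{1}{14859}$ ($y = \frac{1}{-14859} = - \frac{1}{14859} \approx -6.7299 \cdot 10^{-5}$)
$\frac{y}{\left(-28\right) \left(-128\right) + u} = - \frac{1}{14859 \left(\left(-28\right) \left(-128\right) + 10\right)} = - \frac{1}{14859 \left(3584 + 10\right)} = - \frac{1}{14859 \cdot 3594} = \left(- \frac{1}{14859}\right) \frac{1}{3594} = - \frac{1}{53403246}$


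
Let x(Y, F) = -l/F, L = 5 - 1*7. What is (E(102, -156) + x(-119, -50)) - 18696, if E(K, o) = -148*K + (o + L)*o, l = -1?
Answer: -457201/50 ≈ -9144.0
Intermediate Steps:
L = -2 (L = 5 - 7 = -2)
E(K, o) = -148*K + o*(-2 + o) (E(K, o) = -148*K + (o - 2)*o = -148*K + (-2 + o)*o = -148*K + o*(-2 + o))
x(Y, F) = 1/F (x(Y, F) = -(-1)/F = 1/F)
(E(102, -156) + x(-119, -50)) - 18696 = (((-156)**2 - 148*102 - 2*(-156)) + 1/(-50)) - 18696 = ((24336 - 15096 + 312) - 1/50) - 18696 = (9552 - 1/50) - 18696 = 477599/50 - 18696 = -457201/50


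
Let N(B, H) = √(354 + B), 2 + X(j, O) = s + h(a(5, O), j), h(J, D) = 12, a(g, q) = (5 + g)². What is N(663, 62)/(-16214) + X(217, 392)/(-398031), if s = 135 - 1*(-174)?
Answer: -319/398031 - 3*√113/16214 ≈ -0.0027683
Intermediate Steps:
s = 309 (s = 135 + 174 = 309)
X(j, O) = 319 (X(j, O) = -2 + (309 + 12) = -2 + 321 = 319)
N(663, 62)/(-16214) + X(217, 392)/(-398031) = √(354 + 663)/(-16214) + 319/(-398031) = √1017*(-1/16214) + 319*(-1/398031) = (3*√113)*(-1/16214) - 319/398031 = -3*√113/16214 - 319/398031 = -319/398031 - 3*√113/16214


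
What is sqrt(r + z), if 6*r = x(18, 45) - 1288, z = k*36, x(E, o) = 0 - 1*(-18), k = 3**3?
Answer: sqrt(6843)/3 ≈ 27.574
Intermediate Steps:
k = 27
x(E, o) = 18 (x(E, o) = 0 + 18 = 18)
z = 972 (z = 27*36 = 972)
r = -635/3 (r = (18 - 1288)/6 = (1/6)*(-1270) = -635/3 ≈ -211.67)
sqrt(r + z) = sqrt(-635/3 + 972) = sqrt(2281/3) = sqrt(6843)/3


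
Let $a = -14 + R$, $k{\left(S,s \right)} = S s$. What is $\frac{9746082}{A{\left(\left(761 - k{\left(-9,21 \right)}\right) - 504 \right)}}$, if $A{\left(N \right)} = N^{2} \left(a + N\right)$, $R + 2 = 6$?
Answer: $\frac{4873041}{43363688} \approx 0.11238$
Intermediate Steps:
$R = 4$ ($R = -2 + 6 = 4$)
$a = -10$ ($a = -14 + 4 = -10$)
$A{\left(N \right)} = N^{2} \left(-10 + N\right)$
$\frac{9746082}{A{\left(\left(761 - k{\left(-9,21 \right)}\right) - 504 \right)}} = \frac{9746082}{\left(\left(761 - \left(-9\right) 21\right) - 504\right)^{2} \left(-10 + \left(\left(761 - \left(-9\right) 21\right) - 504\right)\right)} = \frac{9746082}{\left(\left(761 - -189\right) - 504\right)^{2} \left(-10 + \left(\left(761 - -189\right) - 504\right)\right)} = \frac{9746082}{\left(\left(761 + 189\right) - 504\right)^{2} \left(-10 + \left(\left(761 + 189\right) - 504\right)\right)} = \frac{9746082}{\left(950 - 504\right)^{2} \left(-10 + \left(950 - 504\right)\right)} = \frac{9746082}{446^{2} \left(-10 + 446\right)} = \frac{9746082}{198916 \cdot 436} = \frac{9746082}{86727376} = 9746082 \cdot \frac{1}{86727376} = \frac{4873041}{43363688}$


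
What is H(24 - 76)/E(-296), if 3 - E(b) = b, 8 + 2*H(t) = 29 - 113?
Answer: -2/13 ≈ -0.15385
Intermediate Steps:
H(t) = -46 (H(t) = -4 + (29 - 113)/2 = -4 + (1/2)*(-84) = -4 - 42 = -46)
E(b) = 3 - b
H(24 - 76)/E(-296) = -46/(3 - 1*(-296)) = -46/(3 + 296) = -46/299 = -46*1/299 = -2/13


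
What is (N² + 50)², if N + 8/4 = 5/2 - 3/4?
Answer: 641601/256 ≈ 2506.3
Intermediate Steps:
N = -¼ (N = -2 + (5/2 - 3/4) = -2 + (5*(½) - 3*¼) = -2 + (5/2 - ¾) = -2 + 7/4 = -¼ ≈ -0.25000)
(N² + 50)² = ((-¼)² + 50)² = (1/16 + 50)² = (801/16)² = 641601/256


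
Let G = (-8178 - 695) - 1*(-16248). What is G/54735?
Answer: 1475/10947 ≈ 0.13474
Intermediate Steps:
G = 7375 (G = -8873 + 16248 = 7375)
G/54735 = 7375/54735 = 7375*(1/54735) = 1475/10947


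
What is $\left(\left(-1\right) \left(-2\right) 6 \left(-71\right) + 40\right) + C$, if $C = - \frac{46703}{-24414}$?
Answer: $- \frac{19777465}{24414} \approx -810.09$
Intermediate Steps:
$C = \frac{46703}{24414}$ ($C = \left(-46703\right) \left(- \frac{1}{24414}\right) = \frac{46703}{24414} \approx 1.913$)
$\left(\left(-1\right) \left(-2\right) 6 \left(-71\right) + 40\right) + C = \left(\left(-1\right) \left(-2\right) 6 \left(-71\right) + 40\right) + \frac{46703}{24414} = \left(2 \cdot 6 \left(-71\right) + 40\right) + \frac{46703}{24414} = \left(12 \left(-71\right) + 40\right) + \frac{46703}{24414} = \left(-852 + 40\right) + \frac{46703}{24414} = -812 + \frac{46703}{24414} = - \frac{19777465}{24414}$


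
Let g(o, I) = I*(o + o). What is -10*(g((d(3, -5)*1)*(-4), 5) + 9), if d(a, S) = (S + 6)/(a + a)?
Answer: -70/3 ≈ -23.333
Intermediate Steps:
d(a, S) = (6 + S)/(2*a) (d(a, S) = (6 + S)/((2*a)) = (6 + S)*(1/(2*a)) = (6 + S)/(2*a))
g(o, I) = 2*I*o (g(o, I) = I*(2*o) = 2*I*o)
-10*(g((d(3, -5)*1)*(-4), 5) + 9) = -10*(2*5*((((½)*(6 - 5)/3)*1)*(-4)) + 9) = -10*(2*5*((((½)*(⅓)*1)*1)*(-4)) + 9) = -10*(2*5*(((⅙)*1)*(-4)) + 9) = -10*(2*5*((⅙)*(-4)) + 9) = -10*(2*5*(-⅔) + 9) = -10*(-20/3 + 9) = -10*7/3 = -70/3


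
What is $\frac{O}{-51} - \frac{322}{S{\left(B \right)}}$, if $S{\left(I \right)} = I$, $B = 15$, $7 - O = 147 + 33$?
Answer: $- \frac{4609}{255} \approx -18.075$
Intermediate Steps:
$O = -173$ ($O = 7 - \left(147 + 33\right) = 7 - 180 = -173$)
$\frac{O}{-51} - \frac{322}{S{\left(B \right)}} = - \frac{173}{-51} - \frac{322}{15} = \left(-173\right) \left(- \frac{1}{51}\right) - \frac{322}{15} = \frac{173}{51} - \frac{322}{15} = - \frac{4609}{255}$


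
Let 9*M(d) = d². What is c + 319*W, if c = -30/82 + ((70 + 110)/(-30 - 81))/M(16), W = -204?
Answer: -6318139743/97088 ≈ -65076.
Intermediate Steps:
M(d) = d²/9
c = -41055/97088 (c = -30/82 + ((70 + 110)/(-30 - 81))/(((⅑)*16²)) = -30*1/82 + (180/(-111))/(((⅑)*256)) = -15/41 + (180*(-1/111))/(256/9) = -15/41 - 60/37*9/256 = -15/41 - 135/2368 = -41055/97088 ≈ -0.42286)
c + 319*W = -41055/97088 + 319*(-204) = -41055/97088 - 65076 = -6318139743/97088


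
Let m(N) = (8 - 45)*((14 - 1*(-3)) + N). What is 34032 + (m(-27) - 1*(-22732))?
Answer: 57134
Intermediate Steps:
m(N) = -629 - 37*N (m(N) = -37*((14 + 3) + N) = -37*(17 + N) = -629 - 37*N)
34032 + (m(-27) - 1*(-22732)) = 34032 + ((-629 - 37*(-27)) - 1*(-22732)) = 34032 + ((-629 + 999) + 22732) = 34032 + (370 + 22732) = 34032 + 23102 = 57134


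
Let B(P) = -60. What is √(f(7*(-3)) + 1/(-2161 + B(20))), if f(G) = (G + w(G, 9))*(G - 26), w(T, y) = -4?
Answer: √5796085954/2221 ≈ 34.278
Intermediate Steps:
f(G) = (-26 + G)*(-4 + G) (f(G) = (G - 4)*(G - 26) = (-4 + G)*(-26 + G) = (-26 + G)*(-4 + G))
√(f(7*(-3)) + 1/(-2161 + B(20))) = √((104 + (7*(-3))² - 210*(-3)) + 1/(-2161 - 60)) = √((104 + (-21)² - 30*(-21)) + 1/(-2221)) = √((104 + 441 + 630) - 1/2221) = √(1175 - 1/2221) = √(2609674/2221) = √5796085954/2221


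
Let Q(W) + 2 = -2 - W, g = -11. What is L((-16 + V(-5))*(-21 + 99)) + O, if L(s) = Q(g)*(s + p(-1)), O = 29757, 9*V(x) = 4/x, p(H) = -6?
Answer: 313957/15 ≈ 20930.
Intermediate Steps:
V(x) = 4/(9*x) (V(x) = (4/x)/9 = 4/(9*x))
Q(W) = -4 - W (Q(W) = -2 + (-2 - W) = -4 - W)
L(s) = -42 + 7*s (L(s) = (-4 - 1*(-11))*(s - 6) = (-4 + 11)*(-6 + s) = 7*(-6 + s) = -42 + 7*s)
L((-16 + V(-5))*(-21 + 99)) + O = (-42 + 7*((-16 + (4/9)/(-5))*(-21 + 99))) + 29757 = (-42 + 7*((-16 + (4/9)*(-1/5))*78)) + 29757 = (-42 + 7*((-16 - 4/45)*78)) + 29757 = (-42 + 7*(-724/45*78)) + 29757 = (-42 + 7*(-18824/15)) + 29757 = (-42 - 131768/15) + 29757 = -132398/15 + 29757 = 313957/15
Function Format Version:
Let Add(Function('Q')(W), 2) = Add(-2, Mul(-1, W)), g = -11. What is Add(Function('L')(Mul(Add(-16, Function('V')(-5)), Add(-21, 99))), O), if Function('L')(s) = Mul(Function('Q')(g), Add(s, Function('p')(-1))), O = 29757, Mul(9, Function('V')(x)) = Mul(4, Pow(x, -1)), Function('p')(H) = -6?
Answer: Rational(313957, 15) ≈ 20930.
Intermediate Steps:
Function('V')(x) = Mul(Rational(4, 9), Pow(x, -1)) (Function('V')(x) = Mul(Rational(1, 9), Mul(4, Pow(x, -1))) = Mul(Rational(4, 9), Pow(x, -1)))
Function('Q')(W) = Add(-4, Mul(-1, W)) (Function('Q')(W) = Add(-2, Add(-2, Mul(-1, W))) = Add(-4, Mul(-1, W)))
Function('L')(s) = Add(-42, Mul(7, s)) (Function('L')(s) = Mul(Add(-4, Mul(-1, -11)), Add(s, -6)) = Mul(Add(-4, 11), Add(-6, s)) = Mul(7, Add(-6, s)) = Add(-42, Mul(7, s)))
Add(Function('L')(Mul(Add(-16, Function('V')(-5)), Add(-21, 99))), O) = Add(Add(-42, Mul(7, Mul(Add(-16, Mul(Rational(4, 9), Pow(-5, -1))), Add(-21, 99)))), 29757) = Add(Add(-42, Mul(7, Mul(Add(-16, Mul(Rational(4, 9), Rational(-1, 5))), 78))), 29757) = Add(Add(-42, Mul(7, Mul(Add(-16, Rational(-4, 45)), 78))), 29757) = Add(Add(-42, Mul(7, Mul(Rational(-724, 45), 78))), 29757) = Add(Add(-42, Mul(7, Rational(-18824, 15))), 29757) = Add(Add(-42, Rational(-131768, 15)), 29757) = Add(Rational(-132398, 15), 29757) = Rational(313957, 15)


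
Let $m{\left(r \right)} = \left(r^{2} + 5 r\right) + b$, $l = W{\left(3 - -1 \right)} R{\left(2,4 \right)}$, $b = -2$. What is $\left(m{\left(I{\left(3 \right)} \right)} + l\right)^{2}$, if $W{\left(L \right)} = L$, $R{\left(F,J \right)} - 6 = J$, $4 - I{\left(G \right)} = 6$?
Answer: $1024$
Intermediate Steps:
$I{\left(G \right)} = -2$ ($I{\left(G \right)} = 4 - 6 = -2$)
$R{\left(F,J \right)} = 6 + J$
$l = 40$ ($l = \left(3 - -1\right) \left(6 + 4\right) = \left(3 + 1\right) 10 = 4 \cdot 10 = 40$)
$m{\left(r \right)} = -2 + r^{2} + 5 r$ ($m{\left(r \right)} = \left(r^{2} + 5 r\right) - 2 = -2 + r^{2} + 5 r$)
$\left(m{\left(I{\left(3 \right)} \right)} + l\right)^{2} = \left(\left(-2 + \left(-2\right)^{2} + 5 \left(-2\right)\right) + 40\right)^{2} = \left(\left(-2 + 4 - 10\right) + 40\right)^{2} = \left(-8 + 40\right)^{2} = 32^{2} = 1024$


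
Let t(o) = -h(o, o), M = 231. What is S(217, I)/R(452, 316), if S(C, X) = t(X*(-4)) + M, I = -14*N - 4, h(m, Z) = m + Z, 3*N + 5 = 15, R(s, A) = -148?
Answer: 523/444 ≈ 1.1779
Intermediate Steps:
N = 10/3 (N = -5/3 + (⅓)*15 = -5/3 + 5 = 10/3 ≈ 3.3333)
h(m, Z) = Z + m
I = -152/3 (I = -14*10/3 - 4 = -140/3 - 4 = -152/3 ≈ -50.667)
t(o) = -2*o (t(o) = -(o + o) = -2*o)
S(C, X) = 231 + 8*X (S(C, X) = -2*X*(-4) + 231 = -(-8)*X + 231 = 8*X + 231 = 231 + 8*X)
S(217, I)/R(452, 316) = (231 + 8*(-152/3))/(-148) = (231 - 1216/3)*(-1/148) = -523/3*(-1/148) = 523/444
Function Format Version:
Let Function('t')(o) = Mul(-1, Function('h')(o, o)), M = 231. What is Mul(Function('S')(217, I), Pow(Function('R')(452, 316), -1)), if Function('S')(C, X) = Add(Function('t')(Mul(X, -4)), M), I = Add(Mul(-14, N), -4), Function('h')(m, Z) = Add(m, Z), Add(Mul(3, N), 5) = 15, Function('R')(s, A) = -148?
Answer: Rational(523, 444) ≈ 1.1779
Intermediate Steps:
N = Rational(10, 3) (N = Add(Rational(-5, 3), Mul(Rational(1, 3), 15)) = Add(Rational(-5, 3), 5) = Rational(10, 3) ≈ 3.3333)
Function('h')(m, Z) = Add(Z, m)
I = Rational(-152, 3) (I = Add(Mul(-14, Rational(10, 3)), -4) = Add(Rational(-140, 3), -4) = Rational(-152, 3) ≈ -50.667)
Function('t')(o) = Mul(-2, o) (Function('t')(o) = Mul(-1, Add(o, o)) = Mul(-1, Mul(2, o)) = Mul(-2, o))
Function('S')(C, X) = Add(231, Mul(8, X)) (Function('S')(C, X) = Add(Mul(-2, Mul(X, -4)), 231) = Add(Mul(-2, Mul(-4, X)), 231) = Add(Mul(8, X), 231) = Add(231, Mul(8, X)))
Mul(Function('S')(217, I), Pow(Function('R')(452, 316), -1)) = Mul(Add(231, Mul(8, Rational(-152, 3))), Pow(-148, -1)) = Mul(Add(231, Rational(-1216, 3)), Rational(-1, 148)) = Mul(Rational(-523, 3), Rational(-1, 148)) = Rational(523, 444)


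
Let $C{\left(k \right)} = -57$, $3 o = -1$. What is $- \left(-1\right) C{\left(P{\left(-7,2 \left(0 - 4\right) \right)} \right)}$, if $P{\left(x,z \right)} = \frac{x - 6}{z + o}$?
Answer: $-57$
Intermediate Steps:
$o = - \frac{1}{3}$ ($o = \frac{1}{3} \left(-1\right) = - \frac{1}{3} \approx -0.33333$)
$P{\left(x,z \right)} = \frac{-6 + x}{- \frac{1}{3} + z}$ ($P{\left(x,z \right)} = \frac{x - 6}{z - \frac{1}{3}} = \frac{-6 + x}{- \frac{1}{3} + z}$)
$- \left(-1\right) C{\left(P{\left(-7,2 \left(0 - 4\right) \right)} \right)} = - \left(-1\right) \left(-57\right) = \left(-1\right) 57 = -57$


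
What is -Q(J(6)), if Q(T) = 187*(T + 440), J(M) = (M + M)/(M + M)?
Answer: -82467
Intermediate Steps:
J(M) = 1 (J(M) = (2*M)/((2*M)) = (2*M)*(1/(2*M)) = 1)
Q(T) = 82280 + 187*T (Q(T) = 187*(440 + T) = 82280 + 187*T)
-Q(J(6)) = -(82280 + 187*1) = -(82280 + 187) = -1*82467 = -82467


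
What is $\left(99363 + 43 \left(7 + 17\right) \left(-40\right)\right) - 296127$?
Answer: $-238044$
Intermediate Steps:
$\left(99363 + 43 \left(7 + 17\right) \left(-40\right)\right) - 296127 = \left(99363 + 43 \cdot 24 \left(-40\right)\right) - 296127 = \left(99363 + 1032 \left(-40\right)\right) - 296127 = \left(99363 - 41280\right) - 296127 = 58083 - 296127 = -238044$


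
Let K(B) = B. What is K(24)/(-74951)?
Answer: -24/74951 ≈ -0.00032021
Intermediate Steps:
K(24)/(-74951) = 24/(-74951) = 24*(-1/74951) = -24/74951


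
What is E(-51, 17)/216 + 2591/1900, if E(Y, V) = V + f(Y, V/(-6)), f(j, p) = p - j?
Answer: 1025209/615600 ≈ 1.6654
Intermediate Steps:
E(Y, V) = -Y + 5*V/6 (E(Y, V) = V + (V/(-6) - Y) = V + (V*(-1/6) - Y) = V + (-V/6 - Y) = V + (-Y - V/6) = -Y + 5*V/6)
E(-51, 17)/216 + 2591/1900 = (-1*(-51) + (5/6)*17)/216 + 2591/1900 = (51 + 85/6)*(1/216) + 2591*(1/1900) = (391/6)*(1/216) + 2591/1900 = 391/1296 + 2591/1900 = 1025209/615600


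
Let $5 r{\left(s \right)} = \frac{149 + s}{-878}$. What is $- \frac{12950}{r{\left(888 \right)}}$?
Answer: $\frac{56850500}{1037} \approx 54822.0$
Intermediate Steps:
$r{\left(s \right)} = - \frac{149}{4390} - \frac{s}{4390}$ ($r{\left(s \right)} = \frac{\left(149 + s\right) \frac{1}{-878}}{5} = \frac{\left(149 + s\right) \left(- \frac{1}{878}\right)}{5} = \frac{- \frac{149}{878} - \frac{s}{878}}{5} = - \frac{149}{4390} - \frac{s}{4390}$)
$- \frac{12950}{r{\left(888 \right)}} = - \frac{12950}{- \frac{149}{4390} - \frac{444}{2195}} = - \frac{12950}{- \frac{1037}{4390}} = \left(-12950\right) \left(- \frac{4390}{1037}\right) = \frac{56850500}{1037}$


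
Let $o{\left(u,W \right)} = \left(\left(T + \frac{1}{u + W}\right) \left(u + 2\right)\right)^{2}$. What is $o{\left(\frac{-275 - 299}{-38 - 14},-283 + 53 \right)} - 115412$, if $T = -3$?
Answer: $- \frac{2494975696555463}{21909328324} \approx -1.1388 \cdot 10^{5}$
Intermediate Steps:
$o{\left(u,W \right)} = \left(-3 + \frac{1}{W + u}\right)^{2} \left(2 + u\right)^{2}$ ($o{\left(u,W \right)} = \left(\left(-3 + \frac{1}{u + W}\right) \left(u + 2\right)\right)^{2} = \left(\left(-3 + \frac{1}{W + u}\right) \left(2 + u\right)\right)^{2} = \left(-3 + \frac{1}{W + u}\right)^{2} \left(2 + u\right)^{2}$)
$o{\left(\frac{-275 - 299}{-38 - 14},-283 + 53 \right)} - 115412 = \frac{\left(2 + \frac{-275 - 299}{-38 - 14}\right)^{2} \left(-1 + 3 \left(-283 + 53\right) + 3 \frac{-275 - 299}{-38 - 14}\right)^{2}}{\left(\left(-283 + 53\right) + \frac{-275 - 299}{-38 - 14}\right)^{2}} - 115412 = \frac{\left(2 - \frac{574}{-52}\right)^{2} \left(-1 + 3 \left(-230\right) + 3 \left(- \frac{574}{-52}\right)\right)^{2}}{\left(-230 - \frac{574}{-52}\right)^{2}} - 115412 = \frac{\left(2 - - \frac{287}{26}\right)^{2} \left(-1 - 690 + 3 \left(\left(-574\right) \left(- \frac{1}{52}\right)\right)\right)^{2}}{\left(-230 - - \frac{287}{26}\right)^{2}} - 115412 = \frac{\left(2 + \frac{287}{26}\right)^{2} \left(-1 - 690 + 3 \cdot \frac{287}{26}\right)^{2}}{\left(-230 + \frac{287}{26}\right)^{2}} - 115412 = \frac{\left(\frac{339}{26}\right)^{2} \left(-1 - 690 + \frac{861}{26}\right)^{2}}{\frac{32410249}{676}} - 115412 = \frac{114921}{676} \cdot \frac{676}{32410249} \left(- \frac{17105}{26}\right)^{2} - 115412 = \frac{114921}{676} \cdot \frac{676}{32410249} \cdot \frac{292581025}{676} - 115412 = \frac{33623703974025}{21909328324} - 115412 = - \frac{2494975696555463}{21909328324}$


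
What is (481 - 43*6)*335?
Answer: 74705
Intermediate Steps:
(481 - 43*6)*335 = (481 - 258)*335 = 223*335 = 74705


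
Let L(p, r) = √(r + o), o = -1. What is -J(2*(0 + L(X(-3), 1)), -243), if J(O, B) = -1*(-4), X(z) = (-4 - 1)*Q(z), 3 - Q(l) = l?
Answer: -4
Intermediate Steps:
Q(l) = 3 - l
X(z) = -15 + 5*z (X(z) = (-4 - 1)*(3 - z) = -5*(3 - z) = -15 + 5*z)
L(p, r) = √(-1 + r) (L(p, r) = √(r - 1) = √(-1 + r))
J(O, B) = 4
-J(2*(0 + L(X(-3), 1)), -243) = -1*4 = -4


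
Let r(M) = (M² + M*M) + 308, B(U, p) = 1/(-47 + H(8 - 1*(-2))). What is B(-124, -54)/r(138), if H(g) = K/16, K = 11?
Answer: -4/7112859 ≈ -5.6236e-7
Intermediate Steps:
H(g) = 11/16
B(U, p) = -16/741 (B(U, p) = 1/(-47 + 11/16) = 1/(-741/16) = -16/741)
r(M) = 308 + 2*M² (r(M) = (M² + M²) + 308 = 2*M² + 308 = 308 + 2*M²)
B(-124, -54)/r(138) = -16/(741*(308 + 2*138²)) = -16/(741*(308 + 2*19044)) = -16/(741*(308 + 38088)) = -16/741/38396 = -16/741*1/38396 = -4/7112859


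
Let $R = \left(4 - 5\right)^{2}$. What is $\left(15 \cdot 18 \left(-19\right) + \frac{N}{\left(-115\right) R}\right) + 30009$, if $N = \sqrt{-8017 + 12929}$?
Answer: $24879 - \frac{4 \sqrt{307}}{115} \approx 24878.0$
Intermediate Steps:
$N = 4 \sqrt{307}$ ($N = \sqrt{4912} = 4 \sqrt{307} \approx 70.086$)
$R = 1$ ($R = \left(-1\right)^{2} = 1$)
$\left(15 \cdot 18 \left(-19\right) + \frac{N}{\left(-115\right) R}\right) + 30009 = \left(15 \cdot 18 \left(-19\right) + \frac{4 \sqrt{307}}{\left(-115\right) 1}\right) + 30009 = \left(270 \left(-19\right) + \frac{4 \sqrt{307}}{-115}\right) + 30009 = \left(-5130 + 4 \sqrt{307} \left(- \frac{1}{115}\right)\right) + 30009 = \left(-5130 - \frac{4 \sqrt{307}}{115}\right) + 30009 = 24879 - \frac{4 \sqrt{307}}{115}$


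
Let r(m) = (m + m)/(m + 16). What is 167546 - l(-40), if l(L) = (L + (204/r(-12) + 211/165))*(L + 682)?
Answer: 11782816/55 ≈ 2.1423e+5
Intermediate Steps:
r(m) = 2*m/(16 + m) (r(m) = (2*m)/(16 + m) = 2*m/(16 + m))
l(L) = (682 + L)*(-5399/165 + L) (l(L) = (L + (204/((2*(-12)/(16 - 12))) + 211/165))*(L + 682) = (L + (204/((2*(-12)/4)) + 211*(1/165)))*(682 + L) = (L + (204/((2*(-12)*(1/4))) + 211/165))*(682 + L) = (L + (204/(-6) + 211/165))*(682 + L) = (L + (204*(-1/6) + 211/165))*(682 + L) = (L + (-34 + 211/165))*(682 + L) = (L - 5399/165)*(682 + L) = (-5399/165 + L)*(682 + L) = (682 + L)*(-5399/165 + L))
167546 - l(-40) = 167546 - (-334738/15 + (-40)**2 + (107131/165)*(-40)) = 167546 - (-334738/15 + 1600 - 857048/33) = 167546 - 1*(-2567786/55) = 167546 + 2567786/55 = 11782816/55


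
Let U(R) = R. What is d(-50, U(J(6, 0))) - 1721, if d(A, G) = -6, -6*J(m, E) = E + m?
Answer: -1727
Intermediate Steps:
J(m, E) = -E/6 - m/6 (J(m, E) = -(E + m)/6 = -E/6 - m/6)
d(-50, U(J(6, 0))) - 1721 = -6 - 1721 = -1727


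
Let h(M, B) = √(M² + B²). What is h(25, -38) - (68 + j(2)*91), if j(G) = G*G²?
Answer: -796 + √2069 ≈ -750.51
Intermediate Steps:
h(M, B) = √(B² + M²)
j(G) = G³
h(25, -38) - (68 + j(2)*91) = √((-38)² + 25²) - (68 + 2³*91) = √(1444 + 625) - (68 + 8*91) = √2069 - (68 + 728) = √2069 - 1*796 = √2069 - 796 = -796 + √2069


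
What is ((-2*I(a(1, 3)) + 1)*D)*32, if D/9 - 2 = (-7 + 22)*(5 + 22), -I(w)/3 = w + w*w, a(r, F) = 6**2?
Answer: 936907488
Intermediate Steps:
a(r, F) = 36
I(w) = -3*w - 3*w**2 (I(w) = -3*(w + w*w) = -3*(w + w**2) = -3*w - 3*w**2)
D = 3663 (D = 18 + 9*((-7 + 22)*(5 + 22)) = 18 + 9*(15*27) = 18 + 9*405 = 18 + 3645 = 3663)
((-2*I(a(1, 3)) + 1)*D)*32 = ((-(-6)*36*(1 + 36) + 1)*3663)*32 = ((-(-6)*36*37 + 1)*3663)*32 = ((-2*(-3996) + 1)*3663)*32 = ((7992 + 1)*3663)*32 = (7993*3663)*32 = 29278359*32 = 936907488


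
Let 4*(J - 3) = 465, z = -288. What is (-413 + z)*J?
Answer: -334377/4 ≈ -83594.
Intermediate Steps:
J = 477/4 (J = 3 + (¼)*465 = 3 + 465/4 = 477/4 ≈ 119.25)
(-413 + z)*J = (-413 - 288)*(477/4) = -701*477/4 = -334377/4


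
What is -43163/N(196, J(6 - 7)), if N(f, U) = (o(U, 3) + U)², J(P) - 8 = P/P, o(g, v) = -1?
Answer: -43163/64 ≈ -674.42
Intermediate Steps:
J(P) = 9 (J(P) = 8 + P/P = 8 + 1 = 9)
N(f, U) = (-1 + U)²
-43163/N(196, J(6 - 7)) = -43163/(-1 + 9)² = -43163/(8²) = -43163/64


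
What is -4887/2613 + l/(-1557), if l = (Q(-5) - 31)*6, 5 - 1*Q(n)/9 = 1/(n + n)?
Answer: -4357034/2260245 ≈ -1.9277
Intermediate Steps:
Q(n) = 45 - 9/(2*n) (Q(n) = 45 - 9/(n + n) = 45 - 9*1/(2*n) = 45 - 9/(2*n))
l = 447/5 (l = ((45 - 9/2/(-5)) - 31)*6 = ((45 - 9/2*(-⅕)) - 31)*6 = ((45 + 9/10) - 31)*6 = (459/10 - 31)*6 = (149/10)*6 = 447/5 ≈ 89.400)
-4887/2613 + l/(-1557) = -4887/2613 + (447/5)/(-1557) = -4887*1/2613 + (447/5)*(-1/1557) = -1629/871 - 149/2595 = -4357034/2260245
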